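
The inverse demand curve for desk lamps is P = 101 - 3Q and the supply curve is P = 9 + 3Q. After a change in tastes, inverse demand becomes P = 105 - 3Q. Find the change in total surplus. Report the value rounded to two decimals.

62.67

Initial equilibrium: Q_0 = 15.3333, P_0 = 55; CS_0 = (1/2)(15.3333)(46) = 352.6667, PS_0 = (1/2)(15.3333)(46) = 352.6667.
New equilibrium: 105 - 3Q = 9 + 3Q gives Q_1 = 16, P_1 = 57; CS_1 = 384, PS_1 = 384.
Change in total surplus = (384 + 384) - (352.6667 + 352.6667) = 62.6667.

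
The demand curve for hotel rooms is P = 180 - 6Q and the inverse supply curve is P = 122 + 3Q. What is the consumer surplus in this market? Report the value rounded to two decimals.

Setting demand equal to supply, 58 = 9Q, so Q* = 6.4444 and P* = 141.3333.
The demand choke price is 180, so CS = (1/2)(Q*)(180 - P*) = (1/2)(6.4444)(38.6667) = 124.5926.

124.59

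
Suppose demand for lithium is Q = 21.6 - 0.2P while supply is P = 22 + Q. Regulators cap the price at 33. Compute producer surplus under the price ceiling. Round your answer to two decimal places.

Rewriting demand in inverse form: P = 108 - 5Q.
Without the control, 108 - 5Q = 22 + Q so Q* = 14.3333 and P* = 36.3333.
At the ceiling price 33, quantity supplied is (33 - 22)/1 = 11; supply is the short side, so Q = 11 trades at P = 33.
PS is the triangle above supply below 33: (1/2)(11)(33 - 22) = 60.5.

60.50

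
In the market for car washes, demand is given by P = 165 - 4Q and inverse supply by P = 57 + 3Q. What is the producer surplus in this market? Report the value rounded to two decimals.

Setting demand equal to supply, 108 = 7Q, so Q* = 15.4286 and P* = 103.2857.
The supply curve's price intercept is 57, so PS = (1/2)(Q*)(P* - 57) = (1/2)(15.4286)(46.2857) = 357.0612.

357.06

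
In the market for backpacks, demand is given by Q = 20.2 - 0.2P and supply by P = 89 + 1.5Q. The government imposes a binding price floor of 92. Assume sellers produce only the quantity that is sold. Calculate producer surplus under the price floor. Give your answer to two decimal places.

Rewriting demand in inverse form: P = 101 - 5Q.
Without the control, 101 - 5Q = 89 + 1.5Q so Q* = 1.8462 and P* = 91.7692.
At P = 92, buyers demand (101 - 92)/5 = 1.8 while sellers would supply more, so the quantity traded is 1.8 at price 92.
The supply price at Q = 1.8 is 91.7. PS is the trapezoid between 92 and supply over [0, 1.8]: (1/2)[(92 - 89) + (92 - 91.7)](1.8) = 2.97.

2.97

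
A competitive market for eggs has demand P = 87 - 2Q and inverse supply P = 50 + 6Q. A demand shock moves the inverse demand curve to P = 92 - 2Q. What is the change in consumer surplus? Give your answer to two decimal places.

6.17

Initial equilibrium: Q_0 = 4.625, P_0 = 77.75; CS_0 = (1/2)(4.625)(9.25) = 21.3906, PS_0 = (1/2)(4.625)(27.75) = 64.1719.
New equilibrium: 92 - 2Q = 50 + 6Q gives Q_1 = 5.25, P_1 = 81.5; CS_1 = 27.5625, PS_1 = 82.6875.
Change in consumer surplus = 27.5625 - 21.3906 = 6.1719.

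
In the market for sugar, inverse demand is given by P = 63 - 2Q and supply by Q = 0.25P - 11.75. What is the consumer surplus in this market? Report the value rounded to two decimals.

Rewriting supply in inverse form: P = 47 + 4Q.
Equilibrium: 63 - 2Q = 47 + 4Q, so Q* = 2.6667 and P* = 57.6667.
The demand choke price is 63, so CS = (1/2)(Q*)(63 - P*) = (1/2)(2.6667)(5.3333) = 7.1111.

7.11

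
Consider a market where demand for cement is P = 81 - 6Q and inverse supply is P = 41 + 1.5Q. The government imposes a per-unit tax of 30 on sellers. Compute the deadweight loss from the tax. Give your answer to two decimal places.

Pre-tax equilibrium: 81 - 6Q = 41 + 1.5Q gives Q* = 5.3333, P* = 49.
A tax on sellers shifts supply up by 30: 81 - 6Q = 41 + 1.5Q + 30, so Q_t = 1.3333. Buyers pay P_b = 73; sellers receive P_s = P_b - 30 = 43.
Deadweight loss is the triangle between the curves from Q_t to Q*: (1/2)(5.3333 - 1.3333)(30) = 60.

60.00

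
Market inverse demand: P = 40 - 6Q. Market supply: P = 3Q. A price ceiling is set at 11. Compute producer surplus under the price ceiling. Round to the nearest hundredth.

20.17

Without the control, 40 - 6Q = 3Q so Q* = 4.4444 and P* = 13.3333.
At P = 11, sellers supply (11 - 0)/3 = 3.6667 while buyers want more, so the quantity traded is 3.6667 at price 11.
PS is the triangle above supply below 11: (1/2)(3.6667)(11 - 0) = 20.1667.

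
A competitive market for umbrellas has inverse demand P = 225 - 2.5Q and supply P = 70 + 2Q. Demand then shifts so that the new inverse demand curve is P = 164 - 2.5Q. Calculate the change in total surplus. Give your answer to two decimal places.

-1687.67

Initial equilibrium: Q_0 = 34.4444, P_0 = 138.8889; CS_0 = (1/2)(34.4444)(86.1111) = 1483.0247, PS_0 = (1/2)(34.4444)(68.8889) = 1186.4198.
New equilibrium: 164 - 2.5Q = 70 + 2Q gives Q_1 = 20.8889, P_1 = 111.7778; CS_1 = 545.4321, PS_1 = 436.3457.
Change in total surplus = (545.4321 + 436.3457) - (1483.0247 + 1186.4198) = -1687.6667.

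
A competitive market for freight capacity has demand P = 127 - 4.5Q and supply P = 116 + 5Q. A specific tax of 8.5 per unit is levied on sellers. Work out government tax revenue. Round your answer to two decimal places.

2.24

Without the tax, 127 - 4.5Q = 116 + 5Q so Q* = 1.1579 and P* = 121.7895.
With the tax, sellers need 8.5 more per unit: 127 - 4.5Q = 116 + 5Q + 8.5, so Q_t = 0.2632. Buyers pay P_b = 125.8158; sellers receive P_s = P_b - 8.5 = 117.3158.
Revenue is the tax times quantity traded: 8.5 x 0.2632 = 2.2368.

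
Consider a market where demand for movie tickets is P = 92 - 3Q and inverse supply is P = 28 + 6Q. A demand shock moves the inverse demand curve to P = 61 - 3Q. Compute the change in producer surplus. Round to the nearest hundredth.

Initial equilibrium: Q_0 = 7.1111, P_0 = 70.6667; CS_0 = (1/2)(7.1111)(21.3333) = 75.8519, PS_0 = (1/2)(7.1111)(42.6667) = 151.7037.
New equilibrium: 61 - 3Q = 28 + 6Q gives Q_1 = 3.6667, P_1 = 50; CS_1 = 20.1667, PS_1 = 40.3333.
Change in producer surplus = 40.3333 - 151.7037 = -111.3704.

-111.37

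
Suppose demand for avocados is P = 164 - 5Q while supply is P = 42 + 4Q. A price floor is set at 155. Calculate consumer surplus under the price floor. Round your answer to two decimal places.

Without the control, 164 - 5Q = 42 + 4Q so Q* = 13.5556 and P* = 96.2222.
At the floor price 155, quantity demanded is (164 - 155)/5 = 1.8; demand is the short side, so Q = 1.8 trades at P = 155.
CS is the triangle under demand above 155: (1/2)(1.8)(164 - 155) = 8.1.

8.10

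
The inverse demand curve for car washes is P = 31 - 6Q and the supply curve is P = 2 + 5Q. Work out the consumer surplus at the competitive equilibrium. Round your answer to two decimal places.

20.85

Equilibrium: 31 - 6Q = 2 + 5Q, so Q* = 2.6364 and P* = 15.1818.
CS is the area between the demand curve and P* from 0 to Q*: (1/2)(2.6364)(15.8182) = 20.8512.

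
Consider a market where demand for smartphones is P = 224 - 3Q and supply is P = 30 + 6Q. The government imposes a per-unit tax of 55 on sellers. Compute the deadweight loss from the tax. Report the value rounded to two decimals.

168.06

Pre-tax equilibrium: 224 - 3Q = 30 + 6Q gives Q* = 21.5556, P* = 159.3333.
With the tax, sellers need 55 more per unit: 224 - 3Q = 30 + 6Q + 55, so Q_t = 15.4444. Buyers pay P_b = 177.6667; sellers receive P_s = P_b - 55 = 122.6667.
The welfare triangle lost has base Q* - Q_t = 6.1111 and height t = 55, so DWL = (1/2)(6.1111)(55) = 168.0556.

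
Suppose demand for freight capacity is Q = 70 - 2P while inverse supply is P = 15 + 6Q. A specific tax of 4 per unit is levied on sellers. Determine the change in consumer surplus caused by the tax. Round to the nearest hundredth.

-0.85

Rewriting demand in inverse form: P = 35 - 0.5Q.
Pre-tax equilibrium: 35 - 0.5Q = 15 + 6Q gives Q* = 3.0769, P* = 33.4615.
A tax on sellers shifts supply up by 4: 35 - 0.5Q = 15 + 6Q + 4, so Q_t = 2.4615. Buyers pay P_b = 33.7692; sellers receive P_s = P_b - 4 = 29.7692.
Consumers lose the trapezoid between P* and P_b out to Q_t plus the triangle from Q_t to Q*: change in CS = 1.5148 - 2.3669 = -0.8521.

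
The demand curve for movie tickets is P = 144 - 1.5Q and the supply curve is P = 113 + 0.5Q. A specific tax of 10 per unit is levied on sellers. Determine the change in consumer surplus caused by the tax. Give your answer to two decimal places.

-97.50

Without the tax, 144 - 1.5Q = 113 + 0.5Q so Q* = 15.5 and P* = 120.75.
A tax on sellers shifts supply up by 10: 144 - 1.5Q = 113 + 0.5Q + 10, so Q_t = 10.5. Buyers pay P_b = 128.25; sellers receive P_s = P_b - 10 = 118.25.
CS falls from (1/2)(15.5)(23.25) = 180.1875 to (1/2)(10.5)(15.75) = 82.6875, a change of -97.5.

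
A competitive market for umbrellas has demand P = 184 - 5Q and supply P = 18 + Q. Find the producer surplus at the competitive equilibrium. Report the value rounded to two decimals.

382.72

Equilibrium: 184 - 5Q = 18 + Q, so Q* = 27.6667 and P* = 45.6667.
PS is the area between P* and the supply curve from 0 to Q*: (1/2)(27.6667)(27.6667) = 382.7222.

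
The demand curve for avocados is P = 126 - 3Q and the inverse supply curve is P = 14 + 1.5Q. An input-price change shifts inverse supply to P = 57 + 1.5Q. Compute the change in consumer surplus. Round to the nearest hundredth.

Initial equilibrium: Q_0 = 24.8889, P_0 = 51.3333; CS_0 = (1/2)(24.8889)(74.6667) = 929.1852, PS_0 = (1/2)(24.8889)(37.3333) = 464.5926.
New equilibrium: 126 - 3Q = 57 + 1.5Q gives Q_1 = 15.3333, P_1 = 80; CS_1 = 352.6667, PS_1 = 176.3333.
Change in consumer surplus = 352.6667 - 929.1852 = -576.5185.

-576.52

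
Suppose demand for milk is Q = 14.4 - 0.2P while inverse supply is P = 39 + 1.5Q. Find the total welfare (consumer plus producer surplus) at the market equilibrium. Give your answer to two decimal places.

83.77

Rewriting demand in inverse form: P = 72 - 5Q.
Setting demand equal to supply, 33 = 6.5Q, so Q* = 5.0769 and P* = 46.6154.
Total surplus is the full triangle between the curves from 0 to Q*: (1/2)(5.0769)(72 - 39) = 83.7692.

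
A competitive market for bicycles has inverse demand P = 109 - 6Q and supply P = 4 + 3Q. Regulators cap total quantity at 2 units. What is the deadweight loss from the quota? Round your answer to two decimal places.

Unrestricted equilibrium: Q* = (109 - 4)/(6 + 3) = 11.6667.
At Q = 2 the demand price is 109 - 6(2) = 97 and the supply price is 4 + 3(2) = 10.
DWL = (1/2)(gap between curves at 2) x (Q* - 2) = (1/2)(87)(9.6667) = 420.5.

420.50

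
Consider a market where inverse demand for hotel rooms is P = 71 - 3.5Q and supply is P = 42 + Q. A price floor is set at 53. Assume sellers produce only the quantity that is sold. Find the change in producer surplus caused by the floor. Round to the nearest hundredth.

22.58

Free-market equilibrium: 71 - 3.5Q = 42 + Q gives Q* = 6.4444, P* = 48.4444.
At the floor price 53, quantity demanded is (71 - 53)/3.5 = 5.1429; demand is the short side, so Q = 5.1429 trades at P = 53.
PS goes from (1/2)(6.4444)(6.4444) = 20.7654 to 43.3469 (computed as (53 - 42)(5.1429) - (1/2)(1)(5.1429)^2), a change of 22.5815.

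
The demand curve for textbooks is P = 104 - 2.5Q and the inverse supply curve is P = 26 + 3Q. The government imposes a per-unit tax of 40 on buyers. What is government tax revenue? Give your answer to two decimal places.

Without the tax, 104 - 2.5Q = 26 + 3Q so Q* = 14.1818 and P* = 68.5455.
A tax on buyers shifts demand down by 40: (104 - 40) - 2.5Q = 26 + 3Q, so Q_t = 6.9091. Buyers pay P_b = 86.7273; sellers receive P_s = P_b - 40 = 46.7273.
Tax revenue = t x Q_t = 40 x 6.9091 = 276.3636.

276.36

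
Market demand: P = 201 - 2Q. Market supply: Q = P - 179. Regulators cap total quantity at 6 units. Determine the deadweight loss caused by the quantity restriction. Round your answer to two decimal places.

2.67

Rewriting supply in inverse form: P = 179 + Q.
Unrestricted equilibrium: Q* = (201 - 179)/(2 + 1) = 7.3333.
At Q = 6 the demand price is 201 - 2(6) = 189 and the supply price is 179 + (6) = 185.
DWL = (1/2)(gap between curves at 6) x (Q* - 6) = (1/2)(4)(1.3333) = 2.6667.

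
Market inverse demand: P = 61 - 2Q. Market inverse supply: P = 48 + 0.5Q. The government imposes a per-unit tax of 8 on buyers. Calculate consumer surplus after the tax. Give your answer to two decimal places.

Without the tax, 61 - 2Q = 48 + 0.5Q so Q* = 5.2 and P* = 50.6.
With the tax, buyers' net willingness to pay falls by 8: (61 - 8) - 2Q = 48 + 0.5Q, so Q_t = 2. Buyers pay P_b = 57; sellers receive P_s = P_b - 8 = 49.
CS = (1/2)(Q_t)(61 - P_b) = (1/2)(2)(4) = 4.

4.00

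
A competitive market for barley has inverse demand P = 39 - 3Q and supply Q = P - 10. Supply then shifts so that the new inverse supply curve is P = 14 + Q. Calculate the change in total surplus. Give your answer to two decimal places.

Rewriting supply in inverse form: P = 10 + Q.
Initial equilibrium: Q_0 = 7.25, P_0 = 17.25; CS_0 = (1/2)(7.25)(21.75) = 78.8438, PS_0 = (1/2)(7.25)(7.25) = 26.2812.
New equilibrium: 39 - 3Q = 14 + Q gives Q_1 = 6.25, P_1 = 20.25; CS_1 = 58.5938, PS_1 = 19.5312.
Change in total surplus = (58.5938 + 19.5312) - (78.8438 + 26.2812) = -27.

-27.00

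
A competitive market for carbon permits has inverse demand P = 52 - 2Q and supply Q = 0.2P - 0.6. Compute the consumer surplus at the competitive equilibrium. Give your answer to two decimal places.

Rewriting supply in inverse form: P = 3 + 5Q.
Set 52 - 2Q = 3 + 5Q, which gives 49 = 7Q, so Q* = 7 and P* = 52 - 2(7) = 38.
The demand choke price is 52, so CS = (1/2)(Q*)(52 - P*) = (1/2)(7)(14) = 49.

49.00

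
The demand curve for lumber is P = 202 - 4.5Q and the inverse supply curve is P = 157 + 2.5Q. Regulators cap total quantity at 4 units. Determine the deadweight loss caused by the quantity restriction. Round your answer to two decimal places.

Unrestricted equilibrium: Q* = (202 - 157)/(4.5 + 2.5) = 6.4286.
At Q = 4 the demand price is 202 - 4.5(4) = 184 and the supply price is 157 + 2.5(4) = 167.
Deadweight loss is the triangle between the curves from 4 to 6.4286: (1/2)(184 - 167)(6.4286 - 4) = 20.6429.

20.64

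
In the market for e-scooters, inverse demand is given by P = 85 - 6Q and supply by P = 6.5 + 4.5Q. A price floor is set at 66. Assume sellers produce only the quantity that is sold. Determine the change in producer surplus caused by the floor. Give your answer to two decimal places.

Without the control, 85 - 6Q = 6.5 + 4.5Q so Q* = 7.4762 and P* = 40.1429.
At the floor price 66, quantity demanded is (85 - 66)/6 = 3.1667; demand is the short side, so Q = 3.1667 trades at P = 66.
PS goes from (1/2)(7.4762)(33.6429) = 125.7602 to 165.8542 (computed as (66 - 6.5)(3.1667) - (1/2)(4.5)(3.1667)^2), a change of 40.094.

40.09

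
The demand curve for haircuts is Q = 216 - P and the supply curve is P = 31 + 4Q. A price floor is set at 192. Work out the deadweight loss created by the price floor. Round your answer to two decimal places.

Rewriting demand in inverse form: P = 216 - Q.
Free-market equilibrium: 216 - Q = 31 + 4Q gives Q* = 37, P* = 179.
At the floor price 192, quantity demanded is (216 - 192)/1 = 24; demand is the short side, so Q = 24 trades at P = 192.
The lost-trades triangle has base Q* - 24 = 13 and height equal to the gap between the curves at Q = 24, which is 192 - 127 = 65. DWL = (1/2)(13)(65) = 422.5.

422.50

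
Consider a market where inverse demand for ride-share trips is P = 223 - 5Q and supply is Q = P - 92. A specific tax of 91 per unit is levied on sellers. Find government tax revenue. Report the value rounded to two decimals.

Rewriting supply in inverse form: P = 92 + Q.
Pre-tax equilibrium: 223 - 5Q = 92 + Q gives Q* = 21.8333, P* = 113.8333.
With the tax, sellers need 91 more per unit: 223 - 5Q = 92 + Q + 91, so Q_t = 6.6667. Buyers pay P_b = 189.6667; sellers receive P_s = P_b - 91 = 98.6667.
Revenue is the tax times quantity traded: 91 x 6.6667 = 606.6667.

606.67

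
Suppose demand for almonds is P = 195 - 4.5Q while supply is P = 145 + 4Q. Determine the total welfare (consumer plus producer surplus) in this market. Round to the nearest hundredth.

147.06

Equilibrium: 195 - 4.5Q = 145 + 4Q, so Q* = 5.8824 and P* = 168.5294.
CS = (1/2)(5.8824)(26.4706) = 77.8547 and PS = (1/2)(5.8824)(23.5294) = 69.2042, so total surplus = 147.0588.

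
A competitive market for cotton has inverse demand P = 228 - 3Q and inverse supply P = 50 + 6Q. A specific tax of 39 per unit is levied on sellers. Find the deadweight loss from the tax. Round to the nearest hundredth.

84.50

Without the tax, 228 - 3Q = 50 + 6Q so Q* = 19.7778 and P* = 168.6667.
With the tax, sellers need 39 more per unit: 228 - 3Q = 50 + 6Q + 39, so Q_t = 15.4444. Buyers pay P_b = 181.6667; sellers receive P_s = P_b - 39 = 142.6667.
The welfare triangle lost has base Q* - Q_t = 4.3333 and height t = 39, so DWL = (1/2)(4.3333)(39) = 84.5.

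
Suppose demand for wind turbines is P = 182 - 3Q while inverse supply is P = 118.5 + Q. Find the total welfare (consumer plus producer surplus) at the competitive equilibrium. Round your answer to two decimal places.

504.03

Setting demand equal to supply, 63.5 = 4Q, so Q* = 15.875 and P* = 134.375.
CS = (1/2)(15.875)(47.625) = 378.0234 and PS = (1/2)(15.875)(15.875) = 126.0078, so total surplus = 504.0312.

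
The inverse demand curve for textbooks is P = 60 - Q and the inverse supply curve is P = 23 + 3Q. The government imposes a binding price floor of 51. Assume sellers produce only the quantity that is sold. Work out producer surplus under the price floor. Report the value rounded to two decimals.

Free-market equilibrium: 60 - Q = 23 + 3Q gives Q* = 9.25, P* = 50.75.
At P = 51, buyers demand (60 - 51)/1 = 9 while sellers would supply more, so the quantity traded is 9 at price 51.
The supply price at Q = 9 is 50. PS is the trapezoid between 51 and supply over [0, 9]: (1/2)[(51 - 23) + (51 - 50)](9) = 130.5.

130.50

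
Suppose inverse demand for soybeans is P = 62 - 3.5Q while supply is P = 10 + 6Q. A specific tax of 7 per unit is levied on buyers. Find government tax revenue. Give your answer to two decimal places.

33.16

Without the tax, 62 - 3.5Q = 10 + 6Q so Q* = 5.4737 and P* = 42.8421.
With the tax, buyers' net willingness to pay falls by 7: (62 - 7) - 3.5Q = 10 + 6Q, so Q_t = 4.7368. Buyers pay P_b = 45.4211; sellers receive P_s = P_b - 7 = 38.4211.
Revenue is the tax times quantity traded: 7 x 4.7368 = 33.1579.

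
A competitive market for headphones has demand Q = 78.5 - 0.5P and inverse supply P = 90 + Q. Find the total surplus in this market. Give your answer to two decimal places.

Rewriting demand in inverse form: P = 157 - 2Q.
Setting demand equal to supply, 67 = 3Q, so Q* = 22.3333 and P* = 112.3333.
Total surplus is the full triangle between the curves from 0 to Q*: (1/2)(22.3333)(157 - 90) = 748.1667.

748.17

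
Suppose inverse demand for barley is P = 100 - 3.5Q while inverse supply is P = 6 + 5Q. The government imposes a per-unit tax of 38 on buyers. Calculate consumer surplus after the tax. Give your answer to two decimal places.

75.96

Without the tax, 100 - 3.5Q = 6 + 5Q so Q* = 11.0588 and P* = 61.2941.
A tax on buyers shifts demand down by 38: (100 - 38) - 3.5Q = 6 + 5Q, so Q_t = 6.5882. Buyers pay P_b = 76.9412; sellers receive P_s = P_b - 38 = 38.9412.
Consumer surplus is the triangle under demand above P_b: (1/2)(6.5882)(100 - 76.9412) = 75.9585.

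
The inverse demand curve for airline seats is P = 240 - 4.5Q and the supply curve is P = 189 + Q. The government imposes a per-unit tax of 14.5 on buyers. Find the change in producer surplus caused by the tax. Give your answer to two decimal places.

Pre-tax equilibrium: 240 - 4.5Q = 189 + Q gives Q* = 9.2727, P* = 198.2727.
With the tax, buyers' net willingness to pay falls by 14.5: (240 - 14.5) - 4.5Q = 189 + Q, so Q_t = 6.6364. Buyers pay P_b = 210.1364; sellers receive P_s = P_b - 14.5 = 195.6364.
Producers lose the trapezoid between P_s and P* out to Q_t plus the triangle from Q_t to Q*: change in PS = 22.0207 - 42.9917 = -20.9711.

-20.97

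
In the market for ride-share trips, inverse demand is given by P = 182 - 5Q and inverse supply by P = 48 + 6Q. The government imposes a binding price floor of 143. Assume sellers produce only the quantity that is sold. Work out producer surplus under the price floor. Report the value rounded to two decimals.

558.48

Without the control, 182 - 5Q = 48 + 6Q so Q* = 12.1818 and P* = 121.0909.
At P = 143, buyers demand (182 - 143)/5 = 7.8 while sellers would supply more, so the quantity traded is 7.8 at price 143.
The supply price at Q = 7.8 is 94.8. PS is the trapezoid between 143 and supply over [0, 7.8]: (1/2)[(143 - 48) + (143 - 94.8)](7.8) = 558.48.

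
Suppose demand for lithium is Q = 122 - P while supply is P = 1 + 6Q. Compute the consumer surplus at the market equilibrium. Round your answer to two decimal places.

Rewriting demand in inverse form: P = 122 - Q.
Set 122 - Q = 1 + 6Q, which gives 121 = 7Q, so Q* = 17.2857 and P* = 122 - (17.2857) = 104.7143.
The demand choke price is 122, so CS = (1/2)(Q*)(122 - P*) = (1/2)(17.2857)(17.2857) = 149.398.

149.40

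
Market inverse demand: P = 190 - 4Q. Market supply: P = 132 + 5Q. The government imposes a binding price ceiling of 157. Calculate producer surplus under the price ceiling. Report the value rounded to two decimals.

62.50

Free-market equilibrium: 190 - 4Q = 132 + 5Q gives Q* = 6.4444, P* = 164.2222.
At the ceiling price 157, quantity supplied is (157 - 132)/5 = 5; supply is the short side, so Q = 5 trades at P = 157.
PS is the triangle above supply below 157: (1/2)(5)(157 - 132) = 62.5.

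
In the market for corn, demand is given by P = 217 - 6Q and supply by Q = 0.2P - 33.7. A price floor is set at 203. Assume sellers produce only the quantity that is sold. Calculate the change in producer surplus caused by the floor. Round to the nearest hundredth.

Rewriting supply in inverse form: P = 168.5 + 5Q.
Free-market equilibrium: 217 - 6Q = 168.5 + 5Q gives Q* = 4.4091, P* = 190.5455.
At P = 203, buyers demand (217 - 203)/6 = 2.3333 while sellers would supply more, so the quantity traded is 2.3333 at price 203.
PS goes from (1/2)(4.4091)(22.0455) = 48.6002 to 66.8889 (computed as (203 - 168.5)(2.3333) - (1/2)(5)(2.3333)^2), a change of 18.2887.

18.29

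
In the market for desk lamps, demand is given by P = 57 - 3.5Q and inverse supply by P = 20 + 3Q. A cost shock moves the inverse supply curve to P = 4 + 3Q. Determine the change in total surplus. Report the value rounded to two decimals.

110.77

Initial equilibrium: Q_0 = 5.6923, P_0 = 37.0769; CS_0 = (1/2)(5.6923)(19.9231) = 56.7041, PS_0 = (1/2)(5.6923)(17.0769) = 48.6036.
New equilibrium: 57 - 3.5Q = 4 + 3Q gives Q_1 = 8.1538, P_1 = 28.4615; CS_1 = 116.3491, PS_1 = 99.7278.
Change in total surplus = (116.3491 + 99.7278) - (56.7041 + 48.6036) = 110.7692.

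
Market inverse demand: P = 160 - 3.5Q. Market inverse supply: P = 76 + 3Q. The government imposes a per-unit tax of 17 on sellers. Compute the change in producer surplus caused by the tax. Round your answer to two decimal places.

Without the tax, 160 - 3.5Q = 76 + 3Q so Q* = 12.9231 and P* = 114.7692.
With the tax, sellers need 17 more per unit: 160 - 3.5Q = 76 + 3Q + 17, so Q_t = 10.3077. Buyers pay P_b = 123.9231; sellers receive P_s = P_b - 17 = 106.9231.
Producers lose the trapezoid between P_s and P* out to Q_t plus the triangle from Q_t to Q*: change in PS = 159.3728 - 250.5089 = -91.1361.

-91.14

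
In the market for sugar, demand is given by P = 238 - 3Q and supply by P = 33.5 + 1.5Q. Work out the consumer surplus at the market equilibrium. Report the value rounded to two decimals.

Equilibrium: 238 - 3Q = 33.5 + 1.5Q, so Q* = 45.4444 and P* = 101.6667.
The demand choke price is 238, so CS = (1/2)(Q*)(238 - P*) = (1/2)(45.4444)(136.3333) = 3097.7963.

3097.80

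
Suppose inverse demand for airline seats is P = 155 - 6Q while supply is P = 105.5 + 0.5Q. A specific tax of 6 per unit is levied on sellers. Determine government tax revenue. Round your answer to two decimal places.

Pre-tax equilibrium: 155 - 6Q = 105.5 + 0.5Q gives Q* = 7.6154, P* = 109.3077.
A tax on sellers shifts supply up by 6: 155 - 6Q = 105.5 + 0.5Q + 6, so Q_t = 6.6923. Buyers pay P_b = 114.8462; sellers receive P_s = P_b - 6 = 108.8462.
Revenue is the tax times quantity traded: 6 x 6.6923 = 40.1538.

40.15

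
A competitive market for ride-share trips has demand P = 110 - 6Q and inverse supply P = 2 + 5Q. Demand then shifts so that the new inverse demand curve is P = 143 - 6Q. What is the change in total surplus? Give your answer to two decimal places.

Initial equilibrium: Q_0 = 9.8182, P_0 = 51.0909; CS_0 = (1/2)(9.8182)(58.9091) = 289.1901, PS_0 = (1/2)(9.8182)(49.0909) = 240.9917.
New equilibrium: 143 - 6Q = 2 + 5Q gives Q_1 = 12.8182, P_1 = 66.0909; CS_1 = 492.9174, PS_1 = 410.7645.
Change in total surplus = (492.9174 + 410.7645) - (289.1901 + 240.9917) = 373.5.

373.50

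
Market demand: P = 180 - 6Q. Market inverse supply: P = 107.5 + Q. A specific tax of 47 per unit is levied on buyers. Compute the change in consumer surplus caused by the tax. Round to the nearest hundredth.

Without the tax, 180 - 6Q = 107.5 + Q so Q* = 10.3571 and P* = 117.8571.
A tax on buyers shifts demand down by 47: (180 - 47) - 6Q = 107.5 + Q, so Q_t = 3.6429. Buyers pay P_b = 158.1429; sellers receive P_s = P_b - 47 = 111.1429.
Consumers lose the trapezoid between P* and P_b out to Q_t plus the triangle from Q_t to Q*: change in CS = 39.8112 - 321.8112 = -282.

-282.00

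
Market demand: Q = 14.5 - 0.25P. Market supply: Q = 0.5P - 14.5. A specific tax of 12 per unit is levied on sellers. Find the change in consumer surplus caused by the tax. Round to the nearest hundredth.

Rewriting demand in inverse form: P = 58 - 4Q.
Rewriting supply in inverse form: P = 29 + 2Q.
Pre-tax equilibrium: 58 - 4Q = 29 + 2Q gives Q* = 4.8333, P* = 38.6667.
With the tax, sellers need 12 more per unit: 58 - 4Q = 29 + 2Q + 12, so Q_t = 2.8333. Buyers pay P_b = 46.6667; sellers receive P_s = P_b - 12 = 34.6667.
Consumers lose the trapezoid between P* and P_b out to Q_t plus the triangle from Q_t to Q*: change in CS = 16.0556 - 46.7222 = -30.6667.

-30.67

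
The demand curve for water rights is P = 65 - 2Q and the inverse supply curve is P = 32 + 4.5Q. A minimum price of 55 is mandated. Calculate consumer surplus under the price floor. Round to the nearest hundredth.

25.00

Free-market equilibrium: 65 - 2Q = 32 + 4.5Q gives Q* = 5.0769, P* = 54.8462.
At the floor price 55, quantity demanded is (65 - 55)/2 = 5; demand is the short side, so Q = 5 trades at P = 55.
CS is the triangle under demand above 55: (1/2)(5)(65 - 55) = 25.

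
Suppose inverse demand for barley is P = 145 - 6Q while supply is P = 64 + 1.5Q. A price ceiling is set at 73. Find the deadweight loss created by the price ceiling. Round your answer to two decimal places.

Without the control, 145 - 6Q = 64 + 1.5Q so Q* = 10.8 and P* = 80.2.
At the ceiling price 73, quantity supplied is (73 - 64)/1.5 = 6; supply is the short side, so Q = 6 trades at P = 73.
At Q = 6 the demand price is 109 and the supply price is 73. Deadweight loss is the triangle between the curves from 6 to 10.8: (1/2)(109 - 73)(10.8 - 6) = 86.4.

86.40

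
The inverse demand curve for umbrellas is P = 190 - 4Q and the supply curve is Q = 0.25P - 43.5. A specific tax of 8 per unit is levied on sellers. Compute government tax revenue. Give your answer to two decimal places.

8.00

Rewriting supply in inverse form: P = 174 + 4Q.
Pre-tax equilibrium: 190 - 4Q = 174 + 4Q gives Q* = 2, P* = 182.
With the tax, sellers need 8 more per unit: 190 - 4Q = 174 + 4Q + 8, so Q_t = 1. Buyers pay P_b = 186; sellers receive P_s = P_b - 8 = 178.
Revenue is the tax times quantity traded: 8 x 1 = 8.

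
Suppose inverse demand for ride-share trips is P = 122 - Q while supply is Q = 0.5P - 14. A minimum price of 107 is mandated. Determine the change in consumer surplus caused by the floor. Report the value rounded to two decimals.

Rewriting supply in inverse form: P = 28 + 2Q.
Free-market equilibrium: 122 - Q = 28 + 2Q gives Q* = 31.3333, P* = 90.6667.
At the floor price 107, quantity demanded is (122 - 107)/1 = 15; demand is the short side, so Q = 15 trades at P = 107.
CS goes from (1/2)(31.3333)(31.3333) = 490.8889 to 112.5 (computed as (122 - 107)(15) - (1/2)(1)(15)^2), a change of -378.3889.

-378.39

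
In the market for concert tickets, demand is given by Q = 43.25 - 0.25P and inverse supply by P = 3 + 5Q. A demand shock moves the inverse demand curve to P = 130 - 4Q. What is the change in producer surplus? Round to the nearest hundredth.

Rewriting demand in inverse form: P = 173 - 4Q.
Initial equilibrium: Q_0 = 18.8889, P_0 = 97.4444; CS_0 = (1/2)(18.8889)(75.5556) = 713.5802, PS_0 = (1/2)(18.8889)(94.4444) = 891.9753.
New equilibrium: 130 - 4Q = 3 + 5Q gives Q_1 = 14.1111, P_1 = 73.5556; CS_1 = 398.2469, PS_1 = 497.8086.
Change in producer surplus = 497.8086 - 891.9753 = -394.1667.

-394.17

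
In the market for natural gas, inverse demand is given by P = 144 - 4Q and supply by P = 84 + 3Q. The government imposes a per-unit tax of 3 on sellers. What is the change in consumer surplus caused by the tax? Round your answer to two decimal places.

-14.33

Pre-tax equilibrium: 144 - 4Q = 84 + 3Q gives Q* = 8.5714, P* = 109.7143.
With the tax, sellers need 3 more per unit: 144 - 4Q = 84 + 3Q + 3, so Q_t = 8.1429. Buyers pay P_b = 111.4286; sellers receive P_s = P_b - 3 = 108.4286.
Consumers lose the trapezoid between P* and P_b out to Q_t plus the triangle from Q_t to Q*: change in CS = 132.6122 - 146.9388 = -14.3265.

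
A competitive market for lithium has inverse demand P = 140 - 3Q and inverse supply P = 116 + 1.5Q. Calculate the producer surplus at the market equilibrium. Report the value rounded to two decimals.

Set 140 - 3Q = 116 + 1.5Q, which gives 24 = 4.5Q, so Q* = 5.3333 and P* = 140 - 3(5.3333) = 124.
Producer surplus is the triangle above supply below P*: (1/2)(5.3333)(124 - 116) = (1/2)(5.3333)(8) = 21.3333.

21.33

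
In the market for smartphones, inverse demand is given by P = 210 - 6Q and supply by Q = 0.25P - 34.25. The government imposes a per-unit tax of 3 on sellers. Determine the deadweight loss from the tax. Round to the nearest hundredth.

Rewriting supply in inverse form: P = 137 + 4Q.
Pre-tax equilibrium: 210 - 6Q = 137 + 4Q gives Q* = 7.3, P* = 166.2.
A tax on sellers shifts supply up by 3: 210 - 6Q = 137 + 4Q + 3, so Q_t = 7. Buyers pay P_b = 168; sellers receive P_s = P_b - 3 = 165.
The welfare triangle lost has base Q* - Q_t = 0.3 and height t = 3, so DWL = (1/2)(0.3)(3) = 0.45.

0.45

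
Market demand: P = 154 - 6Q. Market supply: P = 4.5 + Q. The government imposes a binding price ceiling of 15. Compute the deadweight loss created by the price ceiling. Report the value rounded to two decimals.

Free-market equilibrium: 154 - 6Q = 4.5 + Q gives Q* = 21.3571, P* = 25.8571.
At the ceiling price 15, quantity supplied is (15 - 4.5)/1 = 10.5; supply is the short side, so Q = 10.5 trades at P = 15.
At Q = 10.5 the demand price is 91 and the supply price is 15. Deadweight loss is the triangle between the curves from 10.5 to 21.3571: (1/2)(91 - 15)(21.3571 - 10.5) = 412.5714.

412.57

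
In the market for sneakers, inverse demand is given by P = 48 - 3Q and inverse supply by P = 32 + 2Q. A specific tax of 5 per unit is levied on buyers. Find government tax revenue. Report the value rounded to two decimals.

Without the tax, 48 - 3Q = 32 + 2Q so Q* = 3.2 and P* = 38.4.
A tax on buyers shifts demand down by 5: (48 - 5) - 3Q = 32 + 2Q, so Q_t = 2.2. Buyers pay P_b = 41.4; sellers receive P_s = P_b - 5 = 36.4.
Revenue is the tax times quantity traded: 5 x 2.2 = 11.

11.00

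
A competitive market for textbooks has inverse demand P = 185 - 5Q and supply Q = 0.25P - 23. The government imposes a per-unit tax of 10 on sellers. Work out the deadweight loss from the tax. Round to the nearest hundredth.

Rewriting supply in inverse form: P = 92 + 4Q.
Without the tax, 185 - 5Q = 92 + 4Q so Q* = 10.3333 and P* = 133.3333.
A tax on sellers shifts supply up by 10: 185 - 5Q = 92 + 4Q + 10, so Q_t = 9.2222. Buyers pay P_b = 138.8889; sellers receive P_s = P_b - 10 = 128.8889.
Deadweight loss is the triangle between the curves from Q_t to Q*: (1/2)(10.3333 - 9.2222)(10) = 5.5556.

5.56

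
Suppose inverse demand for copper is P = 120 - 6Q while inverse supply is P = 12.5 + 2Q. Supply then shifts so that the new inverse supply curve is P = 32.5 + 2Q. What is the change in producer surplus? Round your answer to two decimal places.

Initial equilibrium: Q_0 = 13.4375, P_0 = 39.375; CS_0 = (1/2)(13.4375)(80.625) = 541.6992, PS_0 = (1/2)(13.4375)(26.875) = 180.5664.
New equilibrium: 120 - 6Q = 32.5 + 2Q gives Q_1 = 10.9375, P_1 = 54.375; CS_1 = 358.8867, PS_1 = 119.6289.
Change in producer surplus = 119.6289 - 180.5664 = -60.9375.

-60.94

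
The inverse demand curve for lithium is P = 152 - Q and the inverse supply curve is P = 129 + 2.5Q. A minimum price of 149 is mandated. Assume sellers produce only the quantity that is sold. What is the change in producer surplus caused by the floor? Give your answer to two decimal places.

Free-market equilibrium: 152 - Q = 129 + 2.5Q gives Q* = 6.5714, P* = 145.4286.
At P = 149, buyers demand (152 - 149)/1 = 3 while sellers would supply more, so the quantity traded is 3 at price 149.
PS goes from (1/2)(6.5714)(16.4286) = 53.9796 to 48.75 (computed as (149 - 129)(3) - (1/2)(2.5)(3)^2), a change of -5.2296.

-5.23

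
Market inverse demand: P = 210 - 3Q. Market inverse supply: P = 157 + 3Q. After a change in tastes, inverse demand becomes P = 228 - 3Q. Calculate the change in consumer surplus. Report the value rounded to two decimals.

93.00

Initial equilibrium: Q_0 = 8.8333, P_0 = 183.5; CS_0 = (1/2)(8.8333)(26.5) = 117.0417, PS_0 = (1/2)(8.8333)(26.5) = 117.0417.
New equilibrium: 228 - 3Q = 157 + 3Q gives Q_1 = 11.8333, P_1 = 192.5; CS_1 = 210.0417, PS_1 = 210.0417.
Change in consumer surplus = 210.0417 - 117.0417 = 93.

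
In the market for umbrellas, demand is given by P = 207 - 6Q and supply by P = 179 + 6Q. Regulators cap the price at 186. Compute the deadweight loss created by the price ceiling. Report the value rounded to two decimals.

Free-market equilibrium: 207 - 6Q = 179 + 6Q gives Q* = 2.3333, P* = 193.
At the ceiling price 186, quantity supplied is (186 - 179)/6 = 1.1667; supply is the short side, so Q = 1.1667 trades at P = 186.
At Q = 1.1667 the demand price is 200 and the supply price is 186. Deadweight loss is the triangle between the curves from 1.1667 to 2.3333: (1/2)(200 - 186)(2.3333 - 1.1667) = 8.1667.

8.17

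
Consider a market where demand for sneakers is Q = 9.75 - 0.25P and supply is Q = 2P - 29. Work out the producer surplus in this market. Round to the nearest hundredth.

7.41

Rewriting demand in inverse form: P = 39 - 4Q.
Rewriting supply in inverse form: P = 14.5 + 0.5Q.
Equilibrium: 39 - 4Q = 14.5 + 0.5Q, so Q* = 5.4444 and P* = 17.2222.
Producer surplus is the triangle above supply below P*: (1/2)(5.4444)(17.2222 - 14.5) = (1/2)(5.4444)(2.7222) = 7.4105.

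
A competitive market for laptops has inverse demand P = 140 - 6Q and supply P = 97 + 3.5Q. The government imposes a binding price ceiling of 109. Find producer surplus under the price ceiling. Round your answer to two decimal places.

20.57

Free-market equilibrium: 140 - 6Q = 97 + 3.5Q gives Q* = 4.5263, P* = 112.8421.
At the ceiling price 109, quantity supplied is (109 - 97)/3.5 = 3.4286; supply is the short side, so Q = 3.4286 trades at P = 109.
PS is the triangle above supply below 109: (1/2)(3.4286)(109 - 97) = 20.5714.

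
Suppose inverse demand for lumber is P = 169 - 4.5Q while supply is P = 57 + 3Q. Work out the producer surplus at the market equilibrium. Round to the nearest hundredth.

Setting demand equal to supply, 112 = 7.5Q, so Q* = 14.9333 and P* = 101.8.
Producer surplus is the triangle above supply below P*: (1/2)(14.9333)(101.8 - 57) = (1/2)(14.9333)(44.8) = 334.5067.

334.51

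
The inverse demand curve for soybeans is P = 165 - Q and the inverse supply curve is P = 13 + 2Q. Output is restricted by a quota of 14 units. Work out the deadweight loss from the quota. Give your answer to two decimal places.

Unrestricted equilibrium: Q* = (165 - 13)/(1 + 2) = 50.6667.
At Q = 14 the demand price is 165 - (14) = 151 and the supply price is 13 + 2(14) = 41.
Deadweight loss is the triangle between the curves from 14 to 50.6667: (1/2)(151 - 41)(50.6667 - 14) = 2016.6667.

2016.67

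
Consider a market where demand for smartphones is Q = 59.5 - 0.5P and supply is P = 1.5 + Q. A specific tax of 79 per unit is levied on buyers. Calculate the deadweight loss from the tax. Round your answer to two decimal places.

Rewriting demand in inverse form: P = 119 - 2Q.
Without the tax, 119 - 2Q = 1.5 + Q so Q* = 39.1667 and P* = 40.6667.
A tax on buyers shifts demand down by 79: (119 - 79) - 2Q = 1.5 + Q, so Q_t = 12.8333. Buyers pay P_b = 93.3333; sellers receive P_s = P_b - 79 = 14.3333.
Deadweight loss is the triangle between the curves from Q_t to Q*: (1/2)(39.1667 - 12.8333)(79) = 1040.1667.

1040.17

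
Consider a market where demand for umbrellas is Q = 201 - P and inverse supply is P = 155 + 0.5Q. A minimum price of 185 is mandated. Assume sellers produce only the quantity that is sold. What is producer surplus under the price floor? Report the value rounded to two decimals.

416.00

Rewriting demand in inverse form: P = 201 - Q.
Without the control, 201 - Q = 155 + 0.5Q so Q* = 30.6667 and P* = 170.3333.
At the floor price 185, quantity demanded is (201 - 185)/1 = 16; demand is the short side, so Q = 16 trades at P = 185.
The supply price at Q = 16 is 163. PS is the trapezoid between 185 and supply over [0, 16]: (1/2)[(185 - 155) + (185 - 163)](16) = 416.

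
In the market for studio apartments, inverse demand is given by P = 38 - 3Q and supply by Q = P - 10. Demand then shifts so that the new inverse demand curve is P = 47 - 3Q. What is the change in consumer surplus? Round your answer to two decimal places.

Rewriting supply in inverse form: P = 10 + Q.
Initial equilibrium: Q_0 = 7, P_0 = 17; CS_0 = (1/2)(7)(21) = 73.5, PS_0 = (1/2)(7)(7) = 24.5.
New equilibrium: 47 - 3Q = 10 + Q gives Q_1 = 9.25, P_1 = 19.25; CS_1 = 128.3438, PS_1 = 42.7812.
Change in consumer surplus = 128.3438 - 73.5 = 54.8438.

54.84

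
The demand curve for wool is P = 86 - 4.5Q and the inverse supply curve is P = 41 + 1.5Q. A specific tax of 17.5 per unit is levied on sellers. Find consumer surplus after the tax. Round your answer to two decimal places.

Without the tax, 86 - 4.5Q = 41 + 1.5Q so Q* = 7.5 and P* = 52.25.
With the tax, sellers need 17.5 more per unit: 86 - 4.5Q = 41 + 1.5Q + 17.5, so Q_t = 4.5833. Buyers pay P_b = 65.375; sellers receive P_s = P_b - 17.5 = 47.875.
Consumer surplus is the triangle under demand above P_b: (1/2)(4.5833)(86 - 65.375) = 47.2656.

47.27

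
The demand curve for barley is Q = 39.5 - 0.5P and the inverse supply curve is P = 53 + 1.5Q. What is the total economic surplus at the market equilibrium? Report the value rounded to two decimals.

96.57

Rewriting demand in inverse form: P = 79 - 2Q.
Equilibrium: 79 - 2Q = 53 + 1.5Q, so Q* = 7.4286 and P* = 64.1429.
Total surplus is the full triangle between the curves from 0 to Q*: (1/2)(7.4286)(79 - 53) = 96.5714.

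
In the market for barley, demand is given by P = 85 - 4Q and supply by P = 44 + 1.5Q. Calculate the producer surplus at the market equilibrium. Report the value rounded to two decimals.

Setting demand equal to supply, 41 = 5.5Q, so Q* = 7.4545 and P* = 55.1818.
PS is the area between P* and the supply curve from 0 to Q*: (1/2)(7.4545)(11.1818) = 41.6777.

41.68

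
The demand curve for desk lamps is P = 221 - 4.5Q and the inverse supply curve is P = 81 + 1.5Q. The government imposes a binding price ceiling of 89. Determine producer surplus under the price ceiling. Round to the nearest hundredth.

Free-market equilibrium: 221 - 4.5Q = 81 + 1.5Q gives Q* = 23.3333, P* = 116.
At the ceiling price 89, quantity supplied is (89 - 81)/1.5 = 5.3333; supply is the short side, so Q = 5.3333 trades at P = 89.
PS is the triangle above supply below 89: (1/2)(5.3333)(89 - 81) = 21.3333.

21.33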